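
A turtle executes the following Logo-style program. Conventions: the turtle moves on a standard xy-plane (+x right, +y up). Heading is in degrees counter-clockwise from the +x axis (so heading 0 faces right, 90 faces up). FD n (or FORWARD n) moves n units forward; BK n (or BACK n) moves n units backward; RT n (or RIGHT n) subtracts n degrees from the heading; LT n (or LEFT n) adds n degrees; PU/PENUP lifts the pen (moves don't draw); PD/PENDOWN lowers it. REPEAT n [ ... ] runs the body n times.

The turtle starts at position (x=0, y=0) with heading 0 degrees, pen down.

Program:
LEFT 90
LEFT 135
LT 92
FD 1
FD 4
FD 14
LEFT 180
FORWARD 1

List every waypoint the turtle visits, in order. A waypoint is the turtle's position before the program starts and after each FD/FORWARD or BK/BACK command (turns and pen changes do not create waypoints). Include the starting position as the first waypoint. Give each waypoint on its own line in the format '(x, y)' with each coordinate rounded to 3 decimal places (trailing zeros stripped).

Executing turtle program step by step:
Start: pos=(0,0), heading=0, pen down
LT 90: heading 0 -> 90
LT 135: heading 90 -> 225
LT 92: heading 225 -> 317
FD 1: (0,0) -> (0.731,-0.682) [heading=317, draw]
FD 4: (0.731,-0.682) -> (3.657,-3.41) [heading=317, draw]
FD 14: (3.657,-3.41) -> (13.896,-12.958) [heading=317, draw]
LT 180: heading 317 -> 137
FD 1: (13.896,-12.958) -> (13.164,-12.276) [heading=137, draw]
Final: pos=(13.164,-12.276), heading=137, 4 segment(s) drawn
Waypoints (5 total):
(0, 0)
(0.731, -0.682)
(3.657, -3.41)
(13.896, -12.958)
(13.164, -12.276)

Answer: (0, 0)
(0.731, -0.682)
(3.657, -3.41)
(13.896, -12.958)
(13.164, -12.276)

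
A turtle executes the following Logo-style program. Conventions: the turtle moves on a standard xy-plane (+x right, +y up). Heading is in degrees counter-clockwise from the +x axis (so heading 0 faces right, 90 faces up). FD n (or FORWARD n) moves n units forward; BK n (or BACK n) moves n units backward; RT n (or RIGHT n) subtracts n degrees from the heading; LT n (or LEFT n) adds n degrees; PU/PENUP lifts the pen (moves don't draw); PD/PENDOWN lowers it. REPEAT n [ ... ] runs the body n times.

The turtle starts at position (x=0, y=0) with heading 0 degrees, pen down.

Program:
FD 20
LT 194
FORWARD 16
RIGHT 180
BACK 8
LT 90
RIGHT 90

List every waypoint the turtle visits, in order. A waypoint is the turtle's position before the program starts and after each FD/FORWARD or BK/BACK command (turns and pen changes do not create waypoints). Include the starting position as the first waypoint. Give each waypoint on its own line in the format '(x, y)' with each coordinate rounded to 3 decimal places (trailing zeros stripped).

Answer: (0, 0)
(20, 0)
(4.475, -3.871)
(-3.287, -5.806)

Derivation:
Executing turtle program step by step:
Start: pos=(0,0), heading=0, pen down
FD 20: (0,0) -> (20,0) [heading=0, draw]
LT 194: heading 0 -> 194
FD 16: (20,0) -> (4.475,-3.871) [heading=194, draw]
RT 180: heading 194 -> 14
BK 8: (4.475,-3.871) -> (-3.287,-5.806) [heading=14, draw]
LT 90: heading 14 -> 104
RT 90: heading 104 -> 14
Final: pos=(-3.287,-5.806), heading=14, 3 segment(s) drawn
Waypoints (4 total):
(0, 0)
(20, 0)
(4.475, -3.871)
(-3.287, -5.806)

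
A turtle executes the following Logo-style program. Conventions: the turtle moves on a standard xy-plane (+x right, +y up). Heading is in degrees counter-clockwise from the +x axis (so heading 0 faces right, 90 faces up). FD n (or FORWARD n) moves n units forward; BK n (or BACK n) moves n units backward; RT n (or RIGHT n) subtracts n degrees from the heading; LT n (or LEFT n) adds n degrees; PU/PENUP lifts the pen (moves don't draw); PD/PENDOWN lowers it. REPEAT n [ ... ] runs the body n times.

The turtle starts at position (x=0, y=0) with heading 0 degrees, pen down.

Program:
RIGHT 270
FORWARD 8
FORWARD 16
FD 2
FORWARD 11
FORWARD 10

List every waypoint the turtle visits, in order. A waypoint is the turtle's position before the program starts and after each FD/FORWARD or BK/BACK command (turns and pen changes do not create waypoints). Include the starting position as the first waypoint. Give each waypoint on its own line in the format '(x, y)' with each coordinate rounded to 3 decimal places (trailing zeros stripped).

Answer: (0, 0)
(0, 8)
(0, 24)
(0, 26)
(0, 37)
(0, 47)

Derivation:
Executing turtle program step by step:
Start: pos=(0,0), heading=0, pen down
RT 270: heading 0 -> 90
FD 8: (0,0) -> (0,8) [heading=90, draw]
FD 16: (0,8) -> (0,24) [heading=90, draw]
FD 2: (0,24) -> (0,26) [heading=90, draw]
FD 11: (0,26) -> (0,37) [heading=90, draw]
FD 10: (0,37) -> (0,47) [heading=90, draw]
Final: pos=(0,47), heading=90, 5 segment(s) drawn
Waypoints (6 total):
(0, 0)
(0, 8)
(0, 24)
(0, 26)
(0, 37)
(0, 47)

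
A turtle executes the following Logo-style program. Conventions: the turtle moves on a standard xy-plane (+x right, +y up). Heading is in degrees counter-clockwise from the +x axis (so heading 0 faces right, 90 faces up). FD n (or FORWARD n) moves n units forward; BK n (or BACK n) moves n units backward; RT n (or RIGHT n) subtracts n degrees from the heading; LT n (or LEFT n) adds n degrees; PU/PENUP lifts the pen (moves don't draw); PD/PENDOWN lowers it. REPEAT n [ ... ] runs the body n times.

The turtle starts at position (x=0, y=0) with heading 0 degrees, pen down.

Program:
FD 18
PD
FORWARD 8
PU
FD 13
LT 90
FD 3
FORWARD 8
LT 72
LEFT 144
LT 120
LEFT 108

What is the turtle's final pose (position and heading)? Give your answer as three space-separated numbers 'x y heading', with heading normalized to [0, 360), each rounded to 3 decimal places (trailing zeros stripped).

Answer: 39 11 174

Derivation:
Executing turtle program step by step:
Start: pos=(0,0), heading=0, pen down
FD 18: (0,0) -> (18,0) [heading=0, draw]
PD: pen down
FD 8: (18,0) -> (26,0) [heading=0, draw]
PU: pen up
FD 13: (26,0) -> (39,0) [heading=0, move]
LT 90: heading 0 -> 90
FD 3: (39,0) -> (39,3) [heading=90, move]
FD 8: (39,3) -> (39,11) [heading=90, move]
LT 72: heading 90 -> 162
LT 144: heading 162 -> 306
LT 120: heading 306 -> 66
LT 108: heading 66 -> 174
Final: pos=(39,11), heading=174, 2 segment(s) drawn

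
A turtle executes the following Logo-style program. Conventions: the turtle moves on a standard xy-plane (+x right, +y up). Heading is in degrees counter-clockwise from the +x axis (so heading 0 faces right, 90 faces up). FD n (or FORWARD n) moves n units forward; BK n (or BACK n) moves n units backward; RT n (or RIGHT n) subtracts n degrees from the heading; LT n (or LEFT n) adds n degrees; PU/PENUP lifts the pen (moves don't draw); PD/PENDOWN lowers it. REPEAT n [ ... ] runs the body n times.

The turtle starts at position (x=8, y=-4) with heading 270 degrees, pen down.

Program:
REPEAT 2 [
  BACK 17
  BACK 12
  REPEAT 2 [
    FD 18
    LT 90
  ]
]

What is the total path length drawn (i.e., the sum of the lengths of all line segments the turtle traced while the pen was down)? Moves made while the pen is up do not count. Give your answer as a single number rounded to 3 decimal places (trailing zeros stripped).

Executing turtle program step by step:
Start: pos=(8,-4), heading=270, pen down
REPEAT 2 [
  -- iteration 1/2 --
  BK 17: (8,-4) -> (8,13) [heading=270, draw]
  BK 12: (8,13) -> (8,25) [heading=270, draw]
  REPEAT 2 [
    -- iteration 1/2 --
    FD 18: (8,25) -> (8,7) [heading=270, draw]
    LT 90: heading 270 -> 0
    -- iteration 2/2 --
    FD 18: (8,7) -> (26,7) [heading=0, draw]
    LT 90: heading 0 -> 90
  ]
  -- iteration 2/2 --
  BK 17: (26,7) -> (26,-10) [heading=90, draw]
  BK 12: (26,-10) -> (26,-22) [heading=90, draw]
  REPEAT 2 [
    -- iteration 1/2 --
    FD 18: (26,-22) -> (26,-4) [heading=90, draw]
    LT 90: heading 90 -> 180
    -- iteration 2/2 --
    FD 18: (26,-4) -> (8,-4) [heading=180, draw]
    LT 90: heading 180 -> 270
  ]
]
Final: pos=(8,-4), heading=270, 8 segment(s) drawn

Segment lengths:
  seg 1: (8,-4) -> (8,13), length = 17
  seg 2: (8,13) -> (8,25), length = 12
  seg 3: (8,25) -> (8,7), length = 18
  seg 4: (8,7) -> (26,7), length = 18
  seg 5: (26,7) -> (26,-10), length = 17
  seg 6: (26,-10) -> (26,-22), length = 12
  seg 7: (26,-22) -> (26,-4), length = 18
  seg 8: (26,-4) -> (8,-4), length = 18
Total = 130

Answer: 130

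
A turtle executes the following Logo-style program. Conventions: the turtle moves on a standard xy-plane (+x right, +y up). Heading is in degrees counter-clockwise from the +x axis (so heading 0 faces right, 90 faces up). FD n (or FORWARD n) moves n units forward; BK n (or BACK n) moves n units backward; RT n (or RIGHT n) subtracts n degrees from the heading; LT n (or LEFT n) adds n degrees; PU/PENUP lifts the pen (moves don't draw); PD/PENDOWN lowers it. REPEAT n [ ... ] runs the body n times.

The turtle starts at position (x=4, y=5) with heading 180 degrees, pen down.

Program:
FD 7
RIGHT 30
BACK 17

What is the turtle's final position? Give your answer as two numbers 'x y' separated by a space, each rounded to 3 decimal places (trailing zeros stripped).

Answer: 11.722 -3.5

Derivation:
Executing turtle program step by step:
Start: pos=(4,5), heading=180, pen down
FD 7: (4,5) -> (-3,5) [heading=180, draw]
RT 30: heading 180 -> 150
BK 17: (-3,5) -> (11.722,-3.5) [heading=150, draw]
Final: pos=(11.722,-3.5), heading=150, 2 segment(s) drawn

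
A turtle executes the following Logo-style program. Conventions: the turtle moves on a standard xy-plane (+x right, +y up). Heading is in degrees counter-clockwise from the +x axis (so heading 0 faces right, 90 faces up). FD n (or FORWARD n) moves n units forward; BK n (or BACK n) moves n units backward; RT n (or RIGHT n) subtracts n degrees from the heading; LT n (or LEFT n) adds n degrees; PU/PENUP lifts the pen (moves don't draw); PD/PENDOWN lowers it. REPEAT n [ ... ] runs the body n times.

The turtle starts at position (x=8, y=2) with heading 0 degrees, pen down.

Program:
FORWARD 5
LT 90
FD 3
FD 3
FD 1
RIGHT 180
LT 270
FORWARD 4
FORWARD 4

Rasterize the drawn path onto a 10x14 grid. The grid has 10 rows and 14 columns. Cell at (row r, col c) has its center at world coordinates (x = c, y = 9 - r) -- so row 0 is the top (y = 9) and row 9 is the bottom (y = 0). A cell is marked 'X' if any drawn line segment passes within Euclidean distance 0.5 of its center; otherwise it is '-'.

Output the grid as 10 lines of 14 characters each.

Segment 0: (8,2) -> (13,2)
Segment 1: (13,2) -> (13,5)
Segment 2: (13,5) -> (13,8)
Segment 3: (13,8) -> (13,9)
Segment 4: (13,9) -> (9,9)
Segment 5: (9,9) -> (5,9)

Answer: -----XXXXXXXXX
-------------X
-------------X
-------------X
-------------X
-------------X
-------------X
--------XXXXXX
--------------
--------------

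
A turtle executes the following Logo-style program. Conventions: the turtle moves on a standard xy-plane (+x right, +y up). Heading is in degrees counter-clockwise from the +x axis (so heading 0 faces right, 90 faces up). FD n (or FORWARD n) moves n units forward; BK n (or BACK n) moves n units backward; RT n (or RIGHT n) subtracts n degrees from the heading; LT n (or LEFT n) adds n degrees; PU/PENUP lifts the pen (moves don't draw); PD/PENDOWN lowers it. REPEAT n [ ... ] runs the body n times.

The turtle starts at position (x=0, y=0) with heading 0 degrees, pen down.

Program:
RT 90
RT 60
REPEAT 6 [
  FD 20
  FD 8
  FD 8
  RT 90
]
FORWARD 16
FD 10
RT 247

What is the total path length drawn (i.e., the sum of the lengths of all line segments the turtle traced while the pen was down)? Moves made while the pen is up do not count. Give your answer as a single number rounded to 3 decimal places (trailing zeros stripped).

Answer: 242

Derivation:
Executing turtle program step by step:
Start: pos=(0,0), heading=0, pen down
RT 90: heading 0 -> 270
RT 60: heading 270 -> 210
REPEAT 6 [
  -- iteration 1/6 --
  FD 20: (0,0) -> (-17.321,-10) [heading=210, draw]
  FD 8: (-17.321,-10) -> (-24.249,-14) [heading=210, draw]
  FD 8: (-24.249,-14) -> (-31.177,-18) [heading=210, draw]
  RT 90: heading 210 -> 120
  -- iteration 2/6 --
  FD 20: (-31.177,-18) -> (-41.177,-0.679) [heading=120, draw]
  FD 8: (-41.177,-0.679) -> (-45.177,6.249) [heading=120, draw]
  FD 8: (-45.177,6.249) -> (-49.177,13.177) [heading=120, draw]
  RT 90: heading 120 -> 30
  -- iteration 3/6 --
  FD 20: (-49.177,13.177) -> (-31.856,23.177) [heading=30, draw]
  FD 8: (-31.856,23.177) -> (-24.928,27.177) [heading=30, draw]
  FD 8: (-24.928,27.177) -> (-18,31.177) [heading=30, draw]
  RT 90: heading 30 -> 300
  -- iteration 4/6 --
  FD 20: (-18,31.177) -> (-8,13.856) [heading=300, draw]
  FD 8: (-8,13.856) -> (-4,6.928) [heading=300, draw]
  FD 8: (-4,6.928) -> (0,0) [heading=300, draw]
  RT 90: heading 300 -> 210
  -- iteration 5/6 --
  FD 20: (0,0) -> (-17.321,-10) [heading=210, draw]
  FD 8: (-17.321,-10) -> (-24.249,-14) [heading=210, draw]
  FD 8: (-24.249,-14) -> (-31.177,-18) [heading=210, draw]
  RT 90: heading 210 -> 120
  -- iteration 6/6 --
  FD 20: (-31.177,-18) -> (-41.177,-0.679) [heading=120, draw]
  FD 8: (-41.177,-0.679) -> (-45.177,6.249) [heading=120, draw]
  FD 8: (-45.177,6.249) -> (-49.177,13.177) [heading=120, draw]
  RT 90: heading 120 -> 30
]
FD 16: (-49.177,13.177) -> (-35.321,21.177) [heading=30, draw]
FD 10: (-35.321,21.177) -> (-26.66,26.177) [heading=30, draw]
RT 247: heading 30 -> 143
Final: pos=(-26.66,26.177), heading=143, 20 segment(s) drawn

Segment lengths:
  seg 1: (0,0) -> (-17.321,-10), length = 20
  seg 2: (-17.321,-10) -> (-24.249,-14), length = 8
  seg 3: (-24.249,-14) -> (-31.177,-18), length = 8
  seg 4: (-31.177,-18) -> (-41.177,-0.679), length = 20
  seg 5: (-41.177,-0.679) -> (-45.177,6.249), length = 8
  seg 6: (-45.177,6.249) -> (-49.177,13.177), length = 8
  seg 7: (-49.177,13.177) -> (-31.856,23.177), length = 20
  seg 8: (-31.856,23.177) -> (-24.928,27.177), length = 8
  seg 9: (-24.928,27.177) -> (-18,31.177), length = 8
  seg 10: (-18,31.177) -> (-8,13.856), length = 20
  seg 11: (-8,13.856) -> (-4,6.928), length = 8
  seg 12: (-4,6.928) -> (0,0), length = 8
  seg 13: (0,0) -> (-17.321,-10), length = 20
  seg 14: (-17.321,-10) -> (-24.249,-14), length = 8
  seg 15: (-24.249,-14) -> (-31.177,-18), length = 8
  seg 16: (-31.177,-18) -> (-41.177,-0.679), length = 20
  seg 17: (-41.177,-0.679) -> (-45.177,6.249), length = 8
  seg 18: (-45.177,6.249) -> (-49.177,13.177), length = 8
  seg 19: (-49.177,13.177) -> (-35.321,21.177), length = 16
  seg 20: (-35.321,21.177) -> (-26.66,26.177), length = 10
Total = 242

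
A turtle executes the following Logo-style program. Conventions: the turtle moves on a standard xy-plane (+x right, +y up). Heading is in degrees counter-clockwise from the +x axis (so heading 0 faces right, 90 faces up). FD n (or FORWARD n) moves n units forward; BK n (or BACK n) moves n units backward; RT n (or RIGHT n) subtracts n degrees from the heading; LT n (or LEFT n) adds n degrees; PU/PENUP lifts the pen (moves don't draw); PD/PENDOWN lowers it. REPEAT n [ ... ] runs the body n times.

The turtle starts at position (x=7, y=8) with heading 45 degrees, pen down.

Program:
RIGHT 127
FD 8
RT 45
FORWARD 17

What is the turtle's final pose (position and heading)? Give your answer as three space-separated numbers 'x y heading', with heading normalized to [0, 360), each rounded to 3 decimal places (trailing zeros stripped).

Answer: -2.117 -13.499 233

Derivation:
Executing turtle program step by step:
Start: pos=(7,8), heading=45, pen down
RT 127: heading 45 -> 278
FD 8: (7,8) -> (8.113,0.078) [heading=278, draw]
RT 45: heading 278 -> 233
FD 17: (8.113,0.078) -> (-2.117,-13.499) [heading=233, draw]
Final: pos=(-2.117,-13.499), heading=233, 2 segment(s) drawn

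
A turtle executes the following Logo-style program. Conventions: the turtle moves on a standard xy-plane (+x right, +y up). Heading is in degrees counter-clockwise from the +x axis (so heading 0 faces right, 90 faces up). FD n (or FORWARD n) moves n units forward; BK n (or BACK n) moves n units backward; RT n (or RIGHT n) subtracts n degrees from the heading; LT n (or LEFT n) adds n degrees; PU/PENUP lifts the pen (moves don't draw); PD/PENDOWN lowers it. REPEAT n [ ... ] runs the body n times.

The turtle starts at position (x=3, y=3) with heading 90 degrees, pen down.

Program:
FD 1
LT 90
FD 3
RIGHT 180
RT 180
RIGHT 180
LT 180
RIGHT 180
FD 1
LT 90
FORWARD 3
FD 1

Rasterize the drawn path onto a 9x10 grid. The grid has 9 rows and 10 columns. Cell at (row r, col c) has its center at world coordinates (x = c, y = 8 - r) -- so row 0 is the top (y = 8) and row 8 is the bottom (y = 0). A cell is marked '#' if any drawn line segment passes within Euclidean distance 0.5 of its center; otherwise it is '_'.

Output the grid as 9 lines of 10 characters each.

Segment 0: (3,3) -> (3,4)
Segment 1: (3,4) -> (0,4)
Segment 2: (0,4) -> (1,4)
Segment 3: (1,4) -> (1,7)
Segment 4: (1,7) -> (1,8)

Answer: _#________
_#________
_#________
_#________
####______
___#______
__________
__________
__________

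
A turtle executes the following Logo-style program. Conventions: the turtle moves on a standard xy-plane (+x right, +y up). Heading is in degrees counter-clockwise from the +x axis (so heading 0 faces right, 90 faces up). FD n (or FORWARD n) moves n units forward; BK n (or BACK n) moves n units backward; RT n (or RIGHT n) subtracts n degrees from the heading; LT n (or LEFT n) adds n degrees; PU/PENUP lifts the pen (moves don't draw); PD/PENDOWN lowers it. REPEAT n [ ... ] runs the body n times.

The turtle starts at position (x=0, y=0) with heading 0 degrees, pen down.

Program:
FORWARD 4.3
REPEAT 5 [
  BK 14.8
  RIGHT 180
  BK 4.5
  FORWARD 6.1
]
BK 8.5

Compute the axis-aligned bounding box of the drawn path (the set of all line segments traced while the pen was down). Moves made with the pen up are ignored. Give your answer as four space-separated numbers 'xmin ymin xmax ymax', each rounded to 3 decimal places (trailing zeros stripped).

Executing turtle program step by step:
Start: pos=(0,0), heading=0, pen down
FD 4.3: (0,0) -> (4.3,0) [heading=0, draw]
REPEAT 5 [
  -- iteration 1/5 --
  BK 14.8: (4.3,0) -> (-10.5,0) [heading=0, draw]
  RT 180: heading 0 -> 180
  BK 4.5: (-10.5,0) -> (-6,0) [heading=180, draw]
  FD 6.1: (-6,0) -> (-12.1,0) [heading=180, draw]
  -- iteration 2/5 --
  BK 14.8: (-12.1,0) -> (2.7,0) [heading=180, draw]
  RT 180: heading 180 -> 0
  BK 4.5: (2.7,0) -> (-1.8,0) [heading=0, draw]
  FD 6.1: (-1.8,0) -> (4.3,0) [heading=0, draw]
  -- iteration 3/5 --
  BK 14.8: (4.3,0) -> (-10.5,0) [heading=0, draw]
  RT 180: heading 0 -> 180
  BK 4.5: (-10.5,0) -> (-6,0) [heading=180, draw]
  FD 6.1: (-6,0) -> (-12.1,0) [heading=180, draw]
  -- iteration 4/5 --
  BK 14.8: (-12.1,0) -> (2.7,0) [heading=180, draw]
  RT 180: heading 180 -> 0
  BK 4.5: (2.7,0) -> (-1.8,0) [heading=0, draw]
  FD 6.1: (-1.8,0) -> (4.3,0) [heading=0, draw]
  -- iteration 5/5 --
  BK 14.8: (4.3,0) -> (-10.5,0) [heading=0, draw]
  RT 180: heading 0 -> 180
  BK 4.5: (-10.5,0) -> (-6,0) [heading=180, draw]
  FD 6.1: (-6,0) -> (-12.1,0) [heading=180, draw]
]
BK 8.5: (-12.1,0) -> (-3.6,0) [heading=180, draw]
Final: pos=(-3.6,0), heading=180, 17 segment(s) drawn

Segment endpoints: x in {-12.1, -10.5, -6, -3.6, -1.8, 0, 2.7, 4.3, 4.3}, y in {0, 0, 0, 0, 0, 0, 0, 0, 0, 0, 0, 0, 0, 0, 0, 0}
xmin=-12.1, ymin=0, xmax=4.3, ymax=0

Answer: -12.1 0 4.3 0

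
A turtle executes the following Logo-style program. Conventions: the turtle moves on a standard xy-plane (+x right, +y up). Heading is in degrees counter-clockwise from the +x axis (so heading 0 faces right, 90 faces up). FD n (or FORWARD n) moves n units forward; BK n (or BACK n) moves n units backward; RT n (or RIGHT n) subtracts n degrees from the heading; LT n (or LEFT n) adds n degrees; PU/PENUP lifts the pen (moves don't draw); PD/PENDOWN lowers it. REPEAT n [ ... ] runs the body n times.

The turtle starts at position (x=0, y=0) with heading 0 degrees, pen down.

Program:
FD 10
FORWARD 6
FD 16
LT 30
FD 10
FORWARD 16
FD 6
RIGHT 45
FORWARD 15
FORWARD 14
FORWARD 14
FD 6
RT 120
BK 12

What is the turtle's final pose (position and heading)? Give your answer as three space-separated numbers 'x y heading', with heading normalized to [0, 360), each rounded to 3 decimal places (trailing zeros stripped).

Executing turtle program step by step:
Start: pos=(0,0), heading=0, pen down
FD 10: (0,0) -> (10,0) [heading=0, draw]
FD 6: (10,0) -> (16,0) [heading=0, draw]
FD 16: (16,0) -> (32,0) [heading=0, draw]
LT 30: heading 0 -> 30
FD 10: (32,0) -> (40.66,5) [heading=30, draw]
FD 16: (40.66,5) -> (54.517,13) [heading=30, draw]
FD 6: (54.517,13) -> (59.713,16) [heading=30, draw]
RT 45: heading 30 -> 345
FD 15: (59.713,16) -> (74.202,12.118) [heading=345, draw]
FD 14: (74.202,12.118) -> (87.725,8.494) [heading=345, draw]
FD 14: (87.725,8.494) -> (101.248,4.871) [heading=345, draw]
FD 6: (101.248,4.871) -> (107.043,3.318) [heading=345, draw]
RT 120: heading 345 -> 225
BK 12: (107.043,3.318) -> (115.528,11.803) [heading=225, draw]
Final: pos=(115.528,11.803), heading=225, 11 segment(s) drawn

Answer: 115.528 11.803 225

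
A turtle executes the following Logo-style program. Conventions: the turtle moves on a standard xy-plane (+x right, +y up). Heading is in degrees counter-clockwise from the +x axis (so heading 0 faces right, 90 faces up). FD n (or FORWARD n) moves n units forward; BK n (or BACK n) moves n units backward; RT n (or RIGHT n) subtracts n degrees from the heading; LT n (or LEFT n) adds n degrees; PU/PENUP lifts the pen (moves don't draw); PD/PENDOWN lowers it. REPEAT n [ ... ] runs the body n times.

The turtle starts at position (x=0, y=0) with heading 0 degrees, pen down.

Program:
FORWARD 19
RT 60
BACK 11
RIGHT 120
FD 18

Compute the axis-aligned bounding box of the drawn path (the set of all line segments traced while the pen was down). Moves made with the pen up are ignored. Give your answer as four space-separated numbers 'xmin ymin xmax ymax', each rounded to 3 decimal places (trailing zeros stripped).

Executing turtle program step by step:
Start: pos=(0,0), heading=0, pen down
FD 19: (0,0) -> (19,0) [heading=0, draw]
RT 60: heading 0 -> 300
BK 11: (19,0) -> (13.5,9.526) [heading=300, draw]
RT 120: heading 300 -> 180
FD 18: (13.5,9.526) -> (-4.5,9.526) [heading=180, draw]
Final: pos=(-4.5,9.526), heading=180, 3 segment(s) drawn

Segment endpoints: x in {-4.5, 0, 13.5, 19}, y in {0, 9.526, 9.526}
xmin=-4.5, ymin=0, xmax=19, ymax=9.526

Answer: -4.5 0 19 9.526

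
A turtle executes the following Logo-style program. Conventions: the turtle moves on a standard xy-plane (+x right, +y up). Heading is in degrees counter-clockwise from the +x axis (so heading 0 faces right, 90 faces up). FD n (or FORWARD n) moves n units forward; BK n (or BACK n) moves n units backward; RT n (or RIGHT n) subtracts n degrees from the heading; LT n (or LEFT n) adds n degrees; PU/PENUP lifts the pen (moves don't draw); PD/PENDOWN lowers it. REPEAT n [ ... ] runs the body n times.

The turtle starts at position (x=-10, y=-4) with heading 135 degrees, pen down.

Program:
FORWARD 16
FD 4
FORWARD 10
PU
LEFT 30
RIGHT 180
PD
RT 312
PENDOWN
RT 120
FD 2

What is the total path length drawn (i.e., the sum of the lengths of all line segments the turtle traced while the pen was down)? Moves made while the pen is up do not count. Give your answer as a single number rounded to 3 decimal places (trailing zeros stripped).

Executing turtle program step by step:
Start: pos=(-10,-4), heading=135, pen down
FD 16: (-10,-4) -> (-21.314,7.314) [heading=135, draw]
FD 4: (-21.314,7.314) -> (-24.142,10.142) [heading=135, draw]
FD 10: (-24.142,10.142) -> (-31.213,17.213) [heading=135, draw]
PU: pen up
LT 30: heading 135 -> 165
RT 180: heading 165 -> 345
PD: pen down
RT 312: heading 345 -> 33
PD: pen down
RT 120: heading 33 -> 273
FD 2: (-31.213,17.213) -> (-31.109,15.216) [heading=273, draw]
Final: pos=(-31.109,15.216), heading=273, 4 segment(s) drawn

Segment lengths:
  seg 1: (-10,-4) -> (-21.314,7.314), length = 16
  seg 2: (-21.314,7.314) -> (-24.142,10.142), length = 4
  seg 3: (-24.142,10.142) -> (-31.213,17.213), length = 10
  seg 4: (-31.213,17.213) -> (-31.109,15.216), length = 2
Total = 32

Answer: 32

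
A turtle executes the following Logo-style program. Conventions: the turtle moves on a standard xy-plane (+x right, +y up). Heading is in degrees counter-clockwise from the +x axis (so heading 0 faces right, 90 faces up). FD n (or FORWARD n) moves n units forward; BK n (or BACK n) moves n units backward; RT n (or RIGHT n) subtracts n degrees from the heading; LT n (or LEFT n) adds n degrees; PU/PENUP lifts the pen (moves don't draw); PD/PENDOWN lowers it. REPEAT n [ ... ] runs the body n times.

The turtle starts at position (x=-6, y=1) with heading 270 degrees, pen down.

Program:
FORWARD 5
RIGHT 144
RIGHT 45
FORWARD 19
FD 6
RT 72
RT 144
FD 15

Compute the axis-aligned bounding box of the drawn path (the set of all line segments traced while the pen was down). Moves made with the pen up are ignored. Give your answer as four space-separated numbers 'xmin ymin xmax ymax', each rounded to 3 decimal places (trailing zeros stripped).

Answer: -12.696 -4 -2.089 20.692

Derivation:
Executing turtle program step by step:
Start: pos=(-6,1), heading=270, pen down
FD 5: (-6,1) -> (-6,-4) [heading=270, draw]
RT 144: heading 270 -> 126
RT 45: heading 126 -> 81
FD 19: (-6,-4) -> (-3.028,14.766) [heading=81, draw]
FD 6: (-3.028,14.766) -> (-2.089,20.692) [heading=81, draw]
RT 72: heading 81 -> 9
RT 144: heading 9 -> 225
FD 15: (-2.089,20.692) -> (-12.696,10.086) [heading=225, draw]
Final: pos=(-12.696,10.086), heading=225, 4 segment(s) drawn

Segment endpoints: x in {-12.696, -6, -6, -3.028, -2.089}, y in {-4, 1, 10.086, 14.766, 20.692}
xmin=-12.696, ymin=-4, xmax=-2.089, ymax=20.692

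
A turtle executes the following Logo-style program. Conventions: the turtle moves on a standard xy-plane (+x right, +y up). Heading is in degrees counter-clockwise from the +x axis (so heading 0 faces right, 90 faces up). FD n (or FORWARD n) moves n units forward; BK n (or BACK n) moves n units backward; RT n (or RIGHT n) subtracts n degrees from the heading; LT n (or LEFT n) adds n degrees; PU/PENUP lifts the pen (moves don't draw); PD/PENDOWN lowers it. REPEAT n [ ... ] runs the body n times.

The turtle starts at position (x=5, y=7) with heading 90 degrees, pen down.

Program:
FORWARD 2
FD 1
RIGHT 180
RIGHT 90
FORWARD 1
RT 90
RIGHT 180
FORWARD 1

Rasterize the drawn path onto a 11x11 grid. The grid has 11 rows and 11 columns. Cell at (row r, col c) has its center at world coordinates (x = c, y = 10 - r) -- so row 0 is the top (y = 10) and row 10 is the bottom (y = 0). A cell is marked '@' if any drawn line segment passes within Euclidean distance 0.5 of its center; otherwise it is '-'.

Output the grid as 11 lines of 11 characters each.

Answer: ----@@-----
----@@-----
-----@-----
-----@-----
-----------
-----------
-----------
-----------
-----------
-----------
-----------

Derivation:
Segment 0: (5,7) -> (5,9)
Segment 1: (5,9) -> (5,10)
Segment 2: (5,10) -> (4,10)
Segment 3: (4,10) -> (4,9)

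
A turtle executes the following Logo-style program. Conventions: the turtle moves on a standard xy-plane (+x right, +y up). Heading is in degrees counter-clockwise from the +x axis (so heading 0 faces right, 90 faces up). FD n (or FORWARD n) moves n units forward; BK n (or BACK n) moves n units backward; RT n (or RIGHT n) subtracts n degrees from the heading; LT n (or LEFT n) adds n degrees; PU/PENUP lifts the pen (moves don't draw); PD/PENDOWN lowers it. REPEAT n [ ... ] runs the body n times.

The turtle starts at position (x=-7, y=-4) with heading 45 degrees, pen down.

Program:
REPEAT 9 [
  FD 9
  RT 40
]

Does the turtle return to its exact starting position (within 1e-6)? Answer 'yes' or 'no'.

Executing turtle program step by step:
Start: pos=(-7,-4), heading=45, pen down
REPEAT 9 [
  -- iteration 1/9 --
  FD 9: (-7,-4) -> (-0.636,2.364) [heading=45, draw]
  RT 40: heading 45 -> 5
  -- iteration 2/9 --
  FD 9: (-0.636,2.364) -> (8.33,3.148) [heading=5, draw]
  RT 40: heading 5 -> 325
  -- iteration 3/9 --
  FD 9: (8.33,3.148) -> (15.702,-2.014) [heading=325, draw]
  RT 40: heading 325 -> 285
  -- iteration 4/9 --
  FD 9: (15.702,-2.014) -> (18.031,-10.707) [heading=285, draw]
  RT 40: heading 285 -> 245
  -- iteration 5/9 --
  FD 9: (18.031,-10.707) -> (14.228,-18.864) [heading=245, draw]
  RT 40: heading 245 -> 205
  -- iteration 6/9 --
  FD 9: (14.228,-18.864) -> (6.071,-22.667) [heading=205, draw]
  RT 40: heading 205 -> 165
  -- iteration 7/9 --
  FD 9: (6.071,-22.667) -> (-2.622,-20.338) [heading=165, draw]
  RT 40: heading 165 -> 125
  -- iteration 8/9 --
  FD 9: (-2.622,-20.338) -> (-7.784,-12.966) [heading=125, draw]
  RT 40: heading 125 -> 85
  -- iteration 9/9 --
  FD 9: (-7.784,-12.966) -> (-7,-4) [heading=85, draw]
  RT 40: heading 85 -> 45
]
Final: pos=(-7,-4), heading=45, 9 segment(s) drawn

Start position: (-7, -4)
Final position: (-7, -4)
Distance = 0; < 1e-6 -> CLOSED

Answer: yes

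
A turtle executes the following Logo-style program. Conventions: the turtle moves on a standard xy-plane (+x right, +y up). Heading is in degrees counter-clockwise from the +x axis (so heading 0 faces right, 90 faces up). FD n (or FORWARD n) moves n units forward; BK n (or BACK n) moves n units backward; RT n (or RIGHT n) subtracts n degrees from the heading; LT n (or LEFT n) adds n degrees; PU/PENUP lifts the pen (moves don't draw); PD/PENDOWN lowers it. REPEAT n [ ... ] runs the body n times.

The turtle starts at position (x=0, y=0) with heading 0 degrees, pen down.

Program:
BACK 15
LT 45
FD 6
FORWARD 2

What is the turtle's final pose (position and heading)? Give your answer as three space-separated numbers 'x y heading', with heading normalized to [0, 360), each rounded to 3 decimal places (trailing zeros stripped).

Executing turtle program step by step:
Start: pos=(0,0), heading=0, pen down
BK 15: (0,0) -> (-15,0) [heading=0, draw]
LT 45: heading 0 -> 45
FD 6: (-15,0) -> (-10.757,4.243) [heading=45, draw]
FD 2: (-10.757,4.243) -> (-9.343,5.657) [heading=45, draw]
Final: pos=(-9.343,5.657), heading=45, 3 segment(s) drawn

Answer: -9.343 5.657 45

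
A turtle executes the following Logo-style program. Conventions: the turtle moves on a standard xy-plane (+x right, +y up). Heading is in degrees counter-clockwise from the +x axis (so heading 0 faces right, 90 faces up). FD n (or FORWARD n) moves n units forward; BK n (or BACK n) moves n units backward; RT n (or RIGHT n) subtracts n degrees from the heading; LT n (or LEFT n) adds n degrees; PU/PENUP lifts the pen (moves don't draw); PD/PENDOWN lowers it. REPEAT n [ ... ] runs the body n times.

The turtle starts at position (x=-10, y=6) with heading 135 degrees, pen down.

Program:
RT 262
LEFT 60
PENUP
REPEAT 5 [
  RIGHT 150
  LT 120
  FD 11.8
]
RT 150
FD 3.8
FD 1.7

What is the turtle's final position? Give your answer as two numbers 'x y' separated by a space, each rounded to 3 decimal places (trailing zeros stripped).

Executing turtle program step by step:
Start: pos=(-10,6), heading=135, pen down
RT 262: heading 135 -> 233
LT 60: heading 233 -> 293
PU: pen up
REPEAT 5 [
  -- iteration 1/5 --
  RT 150: heading 293 -> 143
  LT 120: heading 143 -> 263
  FD 11.8: (-10,6) -> (-11.438,-5.712) [heading=263, move]
  -- iteration 2/5 --
  RT 150: heading 263 -> 113
  LT 120: heading 113 -> 233
  FD 11.8: (-11.438,-5.712) -> (-18.539,-15.136) [heading=233, move]
  -- iteration 3/5 --
  RT 150: heading 233 -> 83
  LT 120: heading 83 -> 203
  FD 11.8: (-18.539,-15.136) -> (-29.401,-19.747) [heading=203, move]
  -- iteration 4/5 --
  RT 150: heading 203 -> 53
  LT 120: heading 53 -> 173
  FD 11.8: (-29.401,-19.747) -> (-41.113,-18.309) [heading=173, move]
  -- iteration 5/5 --
  RT 150: heading 173 -> 23
  LT 120: heading 23 -> 143
  FD 11.8: (-41.113,-18.309) -> (-50.537,-11.207) [heading=143, move]
]
RT 150: heading 143 -> 353
FD 3.8: (-50.537,-11.207) -> (-46.766,-11.67) [heading=353, move]
FD 1.7: (-46.766,-11.67) -> (-45.078,-11.877) [heading=353, move]
Final: pos=(-45.078,-11.877), heading=353, 0 segment(s) drawn

Answer: -45.078 -11.877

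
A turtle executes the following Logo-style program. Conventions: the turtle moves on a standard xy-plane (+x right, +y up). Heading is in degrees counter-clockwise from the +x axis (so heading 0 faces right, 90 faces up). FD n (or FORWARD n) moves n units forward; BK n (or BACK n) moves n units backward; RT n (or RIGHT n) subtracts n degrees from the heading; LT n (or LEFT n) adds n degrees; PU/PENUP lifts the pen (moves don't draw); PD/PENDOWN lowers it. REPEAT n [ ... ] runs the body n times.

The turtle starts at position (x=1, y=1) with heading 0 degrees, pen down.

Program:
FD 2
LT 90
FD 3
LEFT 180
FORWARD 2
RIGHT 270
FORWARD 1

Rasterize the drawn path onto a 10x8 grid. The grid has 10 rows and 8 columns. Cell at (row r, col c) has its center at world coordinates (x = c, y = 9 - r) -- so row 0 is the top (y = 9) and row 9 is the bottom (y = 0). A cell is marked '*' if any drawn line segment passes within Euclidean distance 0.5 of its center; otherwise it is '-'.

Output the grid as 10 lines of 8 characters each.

Answer: --------
--------
--------
--------
--------
---*----
---*----
---**---
-***----
--------

Derivation:
Segment 0: (1,1) -> (3,1)
Segment 1: (3,1) -> (3,4)
Segment 2: (3,4) -> (3,2)
Segment 3: (3,2) -> (4,2)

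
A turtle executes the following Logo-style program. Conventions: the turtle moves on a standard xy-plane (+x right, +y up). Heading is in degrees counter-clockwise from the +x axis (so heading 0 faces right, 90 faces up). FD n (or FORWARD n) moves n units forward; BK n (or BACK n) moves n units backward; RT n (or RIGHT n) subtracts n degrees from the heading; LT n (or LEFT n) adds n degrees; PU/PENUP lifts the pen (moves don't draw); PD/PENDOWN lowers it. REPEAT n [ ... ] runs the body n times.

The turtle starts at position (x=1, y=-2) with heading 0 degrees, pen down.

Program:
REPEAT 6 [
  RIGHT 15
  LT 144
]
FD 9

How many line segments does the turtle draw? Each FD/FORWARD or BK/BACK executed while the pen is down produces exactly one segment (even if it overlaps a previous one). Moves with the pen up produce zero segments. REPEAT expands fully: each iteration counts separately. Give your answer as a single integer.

Answer: 1

Derivation:
Executing turtle program step by step:
Start: pos=(1,-2), heading=0, pen down
REPEAT 6 [
  -- iteration 1/6 --
  RT 15: heading 0 -> 345
  LT 144: heading 345 -> 129
  -- iteration 2/6 --
  RT 15: heading 129 -> 114
  LT 144: heading 114 -> 258
  -- iteration 3/6 --
  RT 15: heading 258 -> 243
  LT 144: heading 243 -> 27
  -- iteration 4/6 --
  RT 15: heading 27 -> 12
  LT 144: heading 12 -> 156
  -- iteration 5/6 --
  RT 15: heading 156 -> 141
  LT 144: heading 141 -> 285
  -- iteration 6/6 --
  RT 15: heading 285 -> 270
  LT 144: heading 270 -> 54
]
FD 9: (1,-2) -> (6.29,5.281) [heading=54, draw]
Final: pos=(6.29,5.281), heading=54, 1 segment(s) drawn
Segments drawn: 1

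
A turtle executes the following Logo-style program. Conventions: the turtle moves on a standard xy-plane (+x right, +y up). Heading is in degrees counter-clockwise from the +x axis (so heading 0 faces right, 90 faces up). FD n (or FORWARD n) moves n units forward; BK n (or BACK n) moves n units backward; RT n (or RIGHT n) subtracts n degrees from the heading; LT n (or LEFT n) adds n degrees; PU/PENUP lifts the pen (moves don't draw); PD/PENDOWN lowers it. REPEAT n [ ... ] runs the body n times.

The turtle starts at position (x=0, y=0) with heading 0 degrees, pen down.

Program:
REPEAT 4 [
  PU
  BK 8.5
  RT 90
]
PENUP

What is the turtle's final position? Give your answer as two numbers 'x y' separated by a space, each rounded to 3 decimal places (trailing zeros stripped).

Answer: 0 0

Derivation:
Executing turtle program step by step:
Start: pos=(0,0), heading=0, pen down
REPEAT 4 [
  -- iteration 1/4 --
  PU: pen up
  BK 8.5: (0,0) -> (-8.5,0) [heading=0, move]
  RT 90: heading 0 -> 270
  -- iteration 2/4 --
  PU: pen up
  BK 8.5: (-8.5,0) -> (-8.5,8.5) [heading=270, move]
  RT 90: heading 270 -> 180
  -- iteration 3/4 --
  PU: pen up
  BK 8.5: (-8.5,8.5) -> (0,8.5) [heading=180, move]
  RT 90: heading 180 -> 90
  -- iteration 4/4 --
  PU: pen up
  BK 8.5: (0,8.5) -> (0,0) [heading=90, move]
  RT 90: heading 90 -> 0
]
PU: pen up
Final: pos=(0,0), heading=0, 0 segment(s) drawn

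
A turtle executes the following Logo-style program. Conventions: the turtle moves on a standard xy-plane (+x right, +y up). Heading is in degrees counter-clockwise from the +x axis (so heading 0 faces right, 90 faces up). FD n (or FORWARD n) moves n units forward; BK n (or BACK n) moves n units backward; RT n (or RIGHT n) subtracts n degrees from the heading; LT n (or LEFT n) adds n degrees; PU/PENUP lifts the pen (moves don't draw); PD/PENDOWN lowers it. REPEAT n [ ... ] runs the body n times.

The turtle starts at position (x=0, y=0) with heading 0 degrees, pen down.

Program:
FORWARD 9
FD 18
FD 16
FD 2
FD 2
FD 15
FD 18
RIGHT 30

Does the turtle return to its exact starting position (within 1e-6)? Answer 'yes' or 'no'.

Answer: no

Derivation:
Executing turtle program step by step:
Start: pos=(0,0), heading=0, pen down
FD 9: (0,0) -> (9,0) [heading=0, draw]
FD 18: (9,0) -> (27,0) [heading=0, draw]
FD 16: (27,0) -> (43,0) [heading=0, draw]
FD 2: (43,0) -> (45,0) [heading=0, draw]
FD 2: (45,0) -> (47,0) [heading=0, draw]
FD 15: (47,0) -> (62,0) [heading=0, draw]
FD 18: (62,0) -> (80,0) [heading=0, draw]
RT 30: heading 0 -> 330
Final: pos=(80,0), heading=330, 7 segment(s) drawn

Start position: (0, 0)
Final position: (80, 0)
Distance = 80; >= 1e-6 -> NOT closed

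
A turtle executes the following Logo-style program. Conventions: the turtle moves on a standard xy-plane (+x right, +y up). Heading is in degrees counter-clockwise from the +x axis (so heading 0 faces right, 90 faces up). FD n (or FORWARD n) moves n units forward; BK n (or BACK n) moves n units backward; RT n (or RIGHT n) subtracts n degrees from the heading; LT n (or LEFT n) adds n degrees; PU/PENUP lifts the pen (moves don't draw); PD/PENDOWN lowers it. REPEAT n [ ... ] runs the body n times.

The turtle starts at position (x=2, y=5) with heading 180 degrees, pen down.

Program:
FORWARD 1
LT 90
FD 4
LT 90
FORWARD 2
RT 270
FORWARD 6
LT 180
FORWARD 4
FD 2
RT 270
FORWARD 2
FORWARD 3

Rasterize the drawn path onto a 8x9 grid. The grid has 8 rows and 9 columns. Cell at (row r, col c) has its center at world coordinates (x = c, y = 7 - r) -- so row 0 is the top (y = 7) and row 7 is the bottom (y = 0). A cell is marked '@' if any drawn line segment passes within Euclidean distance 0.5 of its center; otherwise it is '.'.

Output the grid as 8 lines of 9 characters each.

Answer: ...@.....
...@.....
.@@@.....
.@.@.....
.@.@.....
.@.@.....
.@@@@@@@@
.........

Derivation:
Segment 0: (2,5) -> (1,5)
Segment 1: (1,5) -> (1,1)
Segment 2: (1,1) -> (3,1)
Segment 3: (3,1) -> (3,7)
Segment 4: (3,7) -> (3,3)
Segment 5: (3,3) -> (3,1)
Segment 6: (3,1) -> (5,1)
Segment 7: (5,1) -> (8,1)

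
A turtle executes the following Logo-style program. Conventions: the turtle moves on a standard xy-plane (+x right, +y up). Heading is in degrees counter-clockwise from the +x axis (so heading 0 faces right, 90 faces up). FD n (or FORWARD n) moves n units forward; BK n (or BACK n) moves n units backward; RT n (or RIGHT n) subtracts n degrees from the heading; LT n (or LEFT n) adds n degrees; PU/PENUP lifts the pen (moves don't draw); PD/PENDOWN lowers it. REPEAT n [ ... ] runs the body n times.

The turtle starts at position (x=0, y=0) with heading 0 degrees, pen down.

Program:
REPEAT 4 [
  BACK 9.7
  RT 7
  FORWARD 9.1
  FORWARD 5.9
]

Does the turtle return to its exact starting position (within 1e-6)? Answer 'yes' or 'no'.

Executing turtle program step by step:
Start: pos=(0,0), heading=0, pen down
REPEAT 4 [
  -- iteration 1/4 --
  BK 9.7: (0,0) -> (-9.7,0) [heading=0, draw]
  RT 7: heading 0 -> 353
  FD 9.1: (-9.7,0) -> (-0.668,-1.109) [heading=353, draw]
  FD 5.9: (-0.668,-1.109) -> (5.188,-1.828) [heading=353, draw]
  -- iteration 2/4 --
  BK 9.7: (5.188,-1.828) -> (-4.44,-0.646) [heading=353, draw]
  RT 7: heading 353 -> 346
  FD 9.1: (-4.44,-0.646) -> (4.39,-2.847) [heading=346, draw]
  FD 5.9: (4.39,-2.847) -> (10.115,-4.275) [heading=346, draw]
  -- iteration 3/4 --
  BK 9.7: (10.115,-4.275) -> (0.703,-1.928) [heading=346, draw]
  RT 7: heading 346 -> 339
  FD 9.1: (0.703,-1.928) -> (9.199,-5.189) [heading=339, draw]
  FD 5.9: (9.199,-5.189) -> (14.707,-7.304) [heading=339, draw]
  -- iteration 4/4 --
  BK 9.7: (14.707,-7.304) -> (5.651,-3.827) [heading=339, draw]
  RT 7: heading 339 -> 332
  FD 9.1: (5.651,-3.827) -> (13.686,-8.1) [heading=332, draw]
  FD 5.9: (13.686,-8.1) -> (18.895,-10.87) [heading=332, draw]
]
Final: pos=(18.895,-10.87), heading=332, 12 segment(s) drawn

Start position: (0, 0)
Final position: (18.895, -10.87)
Distance = 21.799; >= 1e-6 -> NOT closed

Answer: no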